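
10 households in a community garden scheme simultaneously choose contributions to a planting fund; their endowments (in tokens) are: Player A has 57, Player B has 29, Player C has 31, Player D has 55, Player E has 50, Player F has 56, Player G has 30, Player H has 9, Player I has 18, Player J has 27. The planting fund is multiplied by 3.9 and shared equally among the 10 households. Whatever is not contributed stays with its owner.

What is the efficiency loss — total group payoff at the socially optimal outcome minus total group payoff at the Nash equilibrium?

The private return per contributed unit is 3.9/10 = 0.3900 < 1 for every player regardless of endowment, so the Nash equilibrium is zero contribution and the group total is Σ E_j = 57 + 29 + 31 + 55 + 50 + 56 + 30 + 9 + 18 + 27 = 362.
Each contributed unit returns 3.900 to the group, so the social optimum is full contribution by everyone: group total = 3.900 × 362 = 1411.80.
Efficiency loss = (3.900 − 1) × 362 = 1049.80.

1049.80 tokens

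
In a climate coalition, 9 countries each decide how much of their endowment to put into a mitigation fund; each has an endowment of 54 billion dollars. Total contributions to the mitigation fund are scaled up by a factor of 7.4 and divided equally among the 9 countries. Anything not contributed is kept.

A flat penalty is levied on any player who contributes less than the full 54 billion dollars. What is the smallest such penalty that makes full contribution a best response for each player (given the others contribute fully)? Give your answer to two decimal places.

9.60 billion dollars

Given the others contribute fully, the best deviation is to contribute 0 (any partial contribution still incurs the fine and gives up units whose private return 0.8222 is below 1).
Deviating from 54 to 0 saves 54 billion dollars but forfeits the deviator's share of the drop in the mitigation fund: 7.4/9 × 54 = 44.40.
So the deviation gain is 54 − 44.40 = 9.60, and the fine must be at least 9.60 billion dollars to wipe it out.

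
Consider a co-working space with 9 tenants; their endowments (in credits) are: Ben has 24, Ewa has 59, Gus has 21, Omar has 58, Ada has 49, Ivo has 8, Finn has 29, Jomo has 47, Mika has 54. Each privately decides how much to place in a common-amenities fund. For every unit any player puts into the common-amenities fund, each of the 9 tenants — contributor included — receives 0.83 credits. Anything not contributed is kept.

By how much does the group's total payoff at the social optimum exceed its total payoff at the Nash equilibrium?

2258.03 credits

The private return per contributed unit is 0.83 < 1 for everyone, so the Nash equilibrium is zero contribution and the group total is Σ E_j = 24 + 59 + 21 + 58 + 49 + 8 + 29 + 47 + 54 = 349.
Each contributed unit returns 7.470 to the group, so the social optimum is full contribution by everyone: group total = 7.470 × 349 = 2607.03.
Efficiency loss = (7.470 − 1) × 349 = 2258.03.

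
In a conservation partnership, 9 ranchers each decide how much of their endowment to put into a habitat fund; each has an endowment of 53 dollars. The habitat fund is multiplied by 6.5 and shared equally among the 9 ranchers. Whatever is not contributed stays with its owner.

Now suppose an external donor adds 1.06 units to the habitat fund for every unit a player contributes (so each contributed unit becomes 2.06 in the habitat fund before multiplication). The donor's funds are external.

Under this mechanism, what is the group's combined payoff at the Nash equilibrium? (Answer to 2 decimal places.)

With the mechanism, a contributed unit returns 6.5 × 2.06 / 9 = 1.4878 per unit of net cost to the contributor — now above 1 — so contributing fully is weakly dominant for every player.
So the Nash equilibrium is full contribution by all 9; the group earns 6.5 × 2.06 × 477 = 6387.03.

6387.03 dollars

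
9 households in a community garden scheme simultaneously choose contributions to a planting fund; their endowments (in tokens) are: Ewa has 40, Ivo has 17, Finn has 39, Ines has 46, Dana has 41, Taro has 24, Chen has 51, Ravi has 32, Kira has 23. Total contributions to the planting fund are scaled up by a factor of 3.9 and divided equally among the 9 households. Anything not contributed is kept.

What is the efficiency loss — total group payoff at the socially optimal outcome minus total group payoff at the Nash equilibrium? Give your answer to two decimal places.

907.70 tokens

The private return per contributed unit is 3.9/9 = 0.4333 < 1 for every player regardless of endowment, so the Nash equilibrium is zero contribution and the group total is Σ E_j = 40 + 17 + 39 + 46 + 41 + 24 + 51 + 32 + 23 = 313.
Each contributed unit returns 3.900 to the group, so the social optimum is full contribution by everyone: group total = 3.900 × 313 = 1220.70.
Efficiency loss = (3.900 − 1) × 313 = 907.70.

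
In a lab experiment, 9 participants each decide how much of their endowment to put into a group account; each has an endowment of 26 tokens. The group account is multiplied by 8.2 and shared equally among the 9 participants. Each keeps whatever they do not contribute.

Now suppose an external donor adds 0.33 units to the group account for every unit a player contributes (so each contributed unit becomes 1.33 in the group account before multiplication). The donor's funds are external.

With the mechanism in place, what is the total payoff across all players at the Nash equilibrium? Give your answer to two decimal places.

2552.00 tokens

Under the mechanism each unit contributed yields 8.2 × 1.33 / 9 = 1.2118 back to its contributor per unit of net cost, which exceeds 1, making full contribution the dominant choice for everyone.
At the Nash equilibrium everyone contributes 26. Group total payoff = 8.2 × 1.33 × 234 = 2552.00.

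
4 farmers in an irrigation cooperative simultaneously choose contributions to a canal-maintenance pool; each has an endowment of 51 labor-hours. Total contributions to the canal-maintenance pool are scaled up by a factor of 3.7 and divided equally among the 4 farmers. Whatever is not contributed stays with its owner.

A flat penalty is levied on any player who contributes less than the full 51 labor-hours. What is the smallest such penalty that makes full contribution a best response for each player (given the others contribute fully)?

3.83 labor-hours

Given the others contribute fully, the best deviation is to contribute 0 (any partial contribution still incurs the fine and gives up units whose private return 0.9250 is below 1).
Deviating from 51 to 0 saves 51 labor-hours but forfeits the deviator's share of the drop in the canal-maintenance pool: 3.7/4 × 51 = 47.17.
So the deviation gain is 51 − 47.17 = 3.83, and the fine must be at least 3.83 labor-hours to wipe it out.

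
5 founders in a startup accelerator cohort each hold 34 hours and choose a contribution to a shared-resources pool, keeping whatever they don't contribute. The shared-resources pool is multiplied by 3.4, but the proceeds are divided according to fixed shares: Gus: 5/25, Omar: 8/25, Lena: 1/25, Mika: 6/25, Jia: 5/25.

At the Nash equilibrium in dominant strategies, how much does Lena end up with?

Each unit j contributes comes back to j as 3.4 × (j's share), so j prefers to contribute only if that share exceeds 1/3.4 = 0.2941; otherwise keeping the unit dominates.
Omar alone (share 8/25) is above the threshold, contributing 34; the remaining 4 contribute 0. Total contributed: 34.
Lena keeps 34 and receives 3.4 × 34 × 1/25 = 4.62 from the shared-resources pool, for a payoff of 38.62.

38.62 hours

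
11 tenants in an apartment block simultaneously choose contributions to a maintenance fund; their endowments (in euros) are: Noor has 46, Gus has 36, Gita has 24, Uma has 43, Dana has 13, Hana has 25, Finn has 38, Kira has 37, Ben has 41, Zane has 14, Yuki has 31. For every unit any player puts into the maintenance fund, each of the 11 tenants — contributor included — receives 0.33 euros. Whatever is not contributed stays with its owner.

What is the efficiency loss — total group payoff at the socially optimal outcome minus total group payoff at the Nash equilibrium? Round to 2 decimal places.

The private return per contributed unit is 0.33 < 1 for everyone, so the Nash equilibrium is zero contribution and the group total is Σ E_j = 46 + 36 + 24 + 43 + 13 + 25 + 38 + 37 + 41 + 14 + 31 = 348.
Each contributed unit returns 3.630 to the group, so the social optimum is full contribution by everyone: group total = 3.630 × 348 = 1263.24.
Efficiency loss = (3.630 − 1) × 348 = 915.24.

915.24 euros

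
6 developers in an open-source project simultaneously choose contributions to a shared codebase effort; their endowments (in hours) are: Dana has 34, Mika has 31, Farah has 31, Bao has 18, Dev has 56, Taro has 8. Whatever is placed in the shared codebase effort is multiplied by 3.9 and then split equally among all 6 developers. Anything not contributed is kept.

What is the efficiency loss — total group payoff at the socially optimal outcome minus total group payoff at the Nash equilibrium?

The private return per contributed unit is 3.9/6 = 0.6500 < 1 for every player regardless of endowment, so the Nash equilibrium is zero contribution and the group total is Σ E_j = 34 + 31 + 31 + 18 + 56 + 8 = 178.
Each contributed unit returns 3.900 to the group, so the social optimum is full contribution by everyone: group total = 3.900 × 178 = 694.20.
Efficiency loss = (3.900 − 1) × 178 = 516.20.

516.20 hours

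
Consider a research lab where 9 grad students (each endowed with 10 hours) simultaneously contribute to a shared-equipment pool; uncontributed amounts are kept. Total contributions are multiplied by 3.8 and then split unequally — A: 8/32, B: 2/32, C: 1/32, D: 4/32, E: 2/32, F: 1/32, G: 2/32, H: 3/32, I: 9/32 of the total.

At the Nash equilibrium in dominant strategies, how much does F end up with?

A player with share s gets back 3.8·s per unit contributed, so full contribution is dominant for anyone with s > 1/3.8 = 0.2632 and zero contribution is dominant for anyone below.
Only I (9/32) clears that bar, contributing 10; the remaining 8 contribute 0. Total contributed: 10.
F keeps 10 and receives 3.8 × 10 × 1/32 = 1.19 from the shared-equipment pool, for a payoff of 11.19.

11.19 hours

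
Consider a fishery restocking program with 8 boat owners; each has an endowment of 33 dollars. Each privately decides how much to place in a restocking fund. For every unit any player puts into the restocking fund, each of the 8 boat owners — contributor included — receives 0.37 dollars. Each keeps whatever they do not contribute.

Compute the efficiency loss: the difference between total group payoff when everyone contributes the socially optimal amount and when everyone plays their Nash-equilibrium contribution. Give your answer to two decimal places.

517.44 dollars

The private return per contributed unit is 0.37 < 1, so contributing 0 is dominant for every player. At the Nash equilibrium everyone keeps their 33, and the group total is 8 × 33 = 264.
Each contributed unit returns 2.960 to the group as a whole (0.37 to each of 8 players), which exceeds 1, so the social optimum is full contribution: group total = 2.960 × 264 = 781.44.
Efficiency loss = 781.44 − 264 = 517.44.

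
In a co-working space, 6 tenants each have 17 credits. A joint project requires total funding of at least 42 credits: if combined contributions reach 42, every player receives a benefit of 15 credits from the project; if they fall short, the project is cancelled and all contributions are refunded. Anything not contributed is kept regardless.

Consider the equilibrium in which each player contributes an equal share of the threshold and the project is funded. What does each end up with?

25 credits

Equal share of the threshold: 42/6 = 7.
At this profile no one gains by cutting their contribution: any cut drops the total below 42, the project is cancelled, contributions are refunded, and the deviator ends with 17, which is less than 17 − 7 + 15 = 25. Contributing more than 7 just wastes the excess. So contributing exactly 7 is a best response.
Each player's payoff: 17 − 7 + 15 = 25.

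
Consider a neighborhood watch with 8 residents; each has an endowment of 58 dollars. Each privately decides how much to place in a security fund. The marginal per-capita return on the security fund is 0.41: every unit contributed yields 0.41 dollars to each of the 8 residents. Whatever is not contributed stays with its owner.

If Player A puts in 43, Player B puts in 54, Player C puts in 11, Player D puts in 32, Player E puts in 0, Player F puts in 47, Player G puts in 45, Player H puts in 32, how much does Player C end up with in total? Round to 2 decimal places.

Total contributed: 43 + 54 + 11 + 32 + 0 + 47 + 45 + 32 = 264.
Each receives 0.41 × 264 = 108.24 from the security fund.
Player C keeps 58 − 11 = 47, so Player C's payoff is 47 + 108.24 = 155.24.

155.24 dollars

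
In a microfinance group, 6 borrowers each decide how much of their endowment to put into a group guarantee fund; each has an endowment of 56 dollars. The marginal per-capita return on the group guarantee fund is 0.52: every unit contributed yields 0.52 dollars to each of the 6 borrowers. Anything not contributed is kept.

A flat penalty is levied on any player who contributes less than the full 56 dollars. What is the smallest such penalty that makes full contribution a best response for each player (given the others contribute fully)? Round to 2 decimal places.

Given the others contribute fully, the best deviation is to contribute 0 (any partial contribution still incurs the fine and gives up units whose private return 0.52 is below 1).
Deviating from 56 to 0 saves 56 dollars but forfeits the deviator's share of the drop in the group guarantee fund: 0.52 × 56 = 29.12.
So the deviation gain is 56 − 29.12 = 26.88, and the fine must be at least 26.88 dollars to wipe it out.

26.88 dollars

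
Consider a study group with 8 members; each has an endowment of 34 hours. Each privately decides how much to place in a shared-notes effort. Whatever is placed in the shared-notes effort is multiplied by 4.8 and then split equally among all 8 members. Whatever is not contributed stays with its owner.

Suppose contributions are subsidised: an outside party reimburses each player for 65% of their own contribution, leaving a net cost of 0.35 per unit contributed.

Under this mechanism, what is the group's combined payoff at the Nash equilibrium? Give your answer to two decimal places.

1482.40 hours

Under the mechanism each unit contributed yields (4.8/8) / 0.35 = 1.7143 back to its contributor per unit of net cost, which exceeds 1, making full contribution the dominant choice for everyone.
So the Nash equilibrium is full contribution by all 8; the group earns 8 × (34 × 0.65 + 4.8 × 34) = 1482.40.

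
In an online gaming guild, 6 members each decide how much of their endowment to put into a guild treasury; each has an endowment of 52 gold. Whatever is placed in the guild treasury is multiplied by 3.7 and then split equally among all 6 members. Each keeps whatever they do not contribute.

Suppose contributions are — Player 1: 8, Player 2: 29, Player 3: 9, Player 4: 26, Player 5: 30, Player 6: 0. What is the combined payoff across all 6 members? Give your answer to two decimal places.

587.40 gold

Total contributed: 8 + 29 + 9 + 26 + 30 + 0 = 102; total kept: 6 × 52 − 102 = 210.
The guild treasury pays out 3.7 × 102 = 377.40 in aggregate.
Group total = 210 + 377.40 = 587.40.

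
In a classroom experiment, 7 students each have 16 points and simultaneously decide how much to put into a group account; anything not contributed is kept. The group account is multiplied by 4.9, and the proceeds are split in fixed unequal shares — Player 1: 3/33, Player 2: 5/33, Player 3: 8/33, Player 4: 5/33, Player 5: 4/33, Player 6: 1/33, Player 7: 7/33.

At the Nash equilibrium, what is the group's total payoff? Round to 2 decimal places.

A player with share s gets back 4.9·s per unit contributed, so full contribution is dominant for anyone with s > 1/4.9 = 0.2041 and zero contribution is dominant for anyone below.
Player 3 and Player 7 clear that bar, contributing 16 each; the remaining 5 contribute 0. Total contributed: 32.
The group account pays out 4.9 × 32 = 156.80 in total (split across the unequal shares, but the aggregate is all that matters for the group sum).
The 5 free-riders keep 16 each, adding 80. Group total = 80 + 156.80 = 236.80.

236.80 points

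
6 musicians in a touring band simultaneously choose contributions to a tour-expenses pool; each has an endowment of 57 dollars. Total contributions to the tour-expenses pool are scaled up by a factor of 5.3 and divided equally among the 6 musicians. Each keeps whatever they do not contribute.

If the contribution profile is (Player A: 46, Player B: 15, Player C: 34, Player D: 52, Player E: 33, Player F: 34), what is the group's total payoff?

Total contributed: 46 + 15 + 34 + 52 + 33 + 34 = 214; total kept: 6 × 57 − 214 = 128.
The tour-expenses pool pays out 5.3 × 214 = 1134.20 in aggregate.
Group total = 128 + 1134.20 = 1262.20.

1262.20 dollars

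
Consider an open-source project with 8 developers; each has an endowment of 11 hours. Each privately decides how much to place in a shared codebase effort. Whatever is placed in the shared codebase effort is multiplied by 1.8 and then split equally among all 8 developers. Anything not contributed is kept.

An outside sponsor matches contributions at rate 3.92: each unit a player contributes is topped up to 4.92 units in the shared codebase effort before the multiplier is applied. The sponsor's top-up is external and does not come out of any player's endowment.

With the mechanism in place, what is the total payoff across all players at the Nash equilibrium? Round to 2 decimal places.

779.33 hours

With the mechanism, a contributed unit returns 1.8 × 4.92 / 8 = 1.1070 per unit of net cost to the contributor — now above 1 — so contributing fully is weakly dominant for every player.
So the Nash equilibrium is full contribution by all 8; the group earns 1.8 × 4.92 × 88 = 779.33.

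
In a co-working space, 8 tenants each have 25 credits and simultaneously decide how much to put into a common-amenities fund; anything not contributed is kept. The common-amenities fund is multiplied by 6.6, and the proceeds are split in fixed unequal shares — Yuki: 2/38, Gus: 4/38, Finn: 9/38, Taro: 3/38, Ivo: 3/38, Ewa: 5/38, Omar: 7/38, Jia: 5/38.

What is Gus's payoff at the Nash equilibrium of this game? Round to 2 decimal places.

59.74 credits

A player with share s gets back 6.6·s per unit contributed, so full contribution is dominant for anyone with s > 1/6.6 = 0.1515 and zero contribution is dominant for anyone below.
The shares above 0.1515 belong to Finn and Omar, contributing 25 each; the remaining 6 contribute 0. Total contributed: 50.
Gus keeps 25 and receives 6.6 × 50 × 4/38 = 34.74 from the common-amenities fund, for a payoff of 59.74.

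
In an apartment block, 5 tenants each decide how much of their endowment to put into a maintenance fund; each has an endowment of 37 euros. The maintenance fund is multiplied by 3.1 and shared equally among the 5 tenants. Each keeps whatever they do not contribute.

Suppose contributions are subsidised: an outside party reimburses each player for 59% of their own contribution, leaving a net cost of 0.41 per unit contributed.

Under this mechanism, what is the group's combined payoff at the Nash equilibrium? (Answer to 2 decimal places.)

682.65 euros

The effective private return per unit is now (3.1/5) / 0.41 = 1.5122 > 1, so every player's dominant strategy flips to full contribution.
So the Nash equilibrium is full contribution by all 5; the group earns 5 × (37 × 0.59 + 3.1 × 37) = 682.65.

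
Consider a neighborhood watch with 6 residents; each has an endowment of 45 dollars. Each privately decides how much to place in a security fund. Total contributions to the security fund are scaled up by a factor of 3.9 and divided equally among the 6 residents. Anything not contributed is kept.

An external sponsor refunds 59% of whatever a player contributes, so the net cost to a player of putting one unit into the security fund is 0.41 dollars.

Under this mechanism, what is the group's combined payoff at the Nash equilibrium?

1212.30 dollars

With the mechanism, a contributed unit returns (3.9/6) / 0.41 = 1.5854 per unit of net cost to the contributor — now above 1 — so contributing fully is weakly dominant for every player.
At the Nash equilibrium everyone contributes 45. Group total payoff = 6 × (45 × 0.59 + 3.9 × 45) = 1212.30.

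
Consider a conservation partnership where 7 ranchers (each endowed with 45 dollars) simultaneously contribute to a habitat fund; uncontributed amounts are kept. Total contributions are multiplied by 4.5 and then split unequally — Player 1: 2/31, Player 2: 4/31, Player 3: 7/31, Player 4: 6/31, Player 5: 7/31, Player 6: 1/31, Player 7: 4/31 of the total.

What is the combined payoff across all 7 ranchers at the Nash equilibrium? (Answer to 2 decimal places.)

630.00 dollars

Each unit j contributes comes back to j as 4.5 × (j's share), so j prefers to contribute only if that share exceeds 1/4.5 = 0.2222; otherwise keeping the unit dominates.
Player 3 and Player 5 are above the threshold, contributing 45 each; the remaining 5 contribute 0. Total contributed: 90.
The habitat fund pays out 4.5 × 90 = 405.00 in total (split across the unequal shares, but the aggregate is all that matters for the group sum).
The 5 free-riders keep 45 each, adding 225. Group total = 225 + 405.00 = 630.00.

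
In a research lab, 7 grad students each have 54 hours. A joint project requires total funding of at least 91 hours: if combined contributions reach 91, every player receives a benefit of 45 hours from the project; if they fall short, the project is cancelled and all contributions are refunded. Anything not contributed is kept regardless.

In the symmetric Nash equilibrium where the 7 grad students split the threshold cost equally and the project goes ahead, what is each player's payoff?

Equal share of the threshold: 91/7 = 13.
At this profile no one gains by cutting their contribution: any cut drops the total below 91, the project is cancelled, contributions are refunded, and the deviator ends with 54, which is less than 54 − 13 + 45 = 86. Contributing more than 13 just wastes the excess. So contributing exactly 13 is a best response.
Each player's payoff: 54 − 13 + 45 = 86.

86 hours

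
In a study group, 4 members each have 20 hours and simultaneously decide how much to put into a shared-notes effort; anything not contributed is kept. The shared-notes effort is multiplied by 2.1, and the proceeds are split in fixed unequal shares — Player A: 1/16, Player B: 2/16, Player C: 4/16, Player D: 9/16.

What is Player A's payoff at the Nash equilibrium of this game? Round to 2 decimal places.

22.63 hours

Each unit j contributes comes back to j as 2.1 × (j's share), so j prefers to contribute only if that share exceeds 1/2.1 = 0.4762; otherwise keeping the unit dominates.
Player D alone (share 9/16) is above the threshold, contributing 20; the remaining 3 contribute 0. Total contributed: 20.
Player A keeps 20 and receives 2.1 × 20 × 1/16 = 2.63 from the shared-notes effort, for a payoff of 22.63.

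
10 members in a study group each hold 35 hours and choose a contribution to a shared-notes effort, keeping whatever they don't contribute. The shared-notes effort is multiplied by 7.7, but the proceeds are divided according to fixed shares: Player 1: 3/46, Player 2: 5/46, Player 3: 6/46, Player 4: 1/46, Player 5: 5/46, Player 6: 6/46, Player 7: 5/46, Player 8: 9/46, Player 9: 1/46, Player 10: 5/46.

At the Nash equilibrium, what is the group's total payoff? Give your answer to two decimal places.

Player j's private return per contributed unit is 7.7 × (j's share). Contributing is weakly dominant for j when that share is at least 1/7.7 = 0.1299, and contributing 0 is dominant otherwise.
The shares above 0.1299 belong to Player 3, Player 6 and Player 8, contributing 35 each; the remaining 7 contribute 0. Total contributed: 105.
The shared-notes effort pays out 7.7 × 105 = 808.50 in total (split across the unequal shares, but the aggregate is all that matters for the group sum).
The 7 free-riders keep 35 each, adding 245. Group total = 245 + 808.50 = 1053.50.

1053.50 hours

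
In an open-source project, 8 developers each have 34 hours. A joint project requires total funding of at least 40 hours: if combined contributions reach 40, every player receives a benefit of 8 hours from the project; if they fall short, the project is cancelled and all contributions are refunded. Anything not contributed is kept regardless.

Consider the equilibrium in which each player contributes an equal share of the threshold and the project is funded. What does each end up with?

37 hours

Equal share of the threshold: 40/8 = 5.
At this profile no one gains by cutting their contribution: any cut drops the total below 40, the project is cancelled, contributions are refunded, and the deviator ends with 34, which is less than 34 − 5 + 8 = 37. Contributing more than 5 just wastes the excess. So contributing exactly 5 is a best response.
Each player's payoff: 34 − 5 + 8 = 37.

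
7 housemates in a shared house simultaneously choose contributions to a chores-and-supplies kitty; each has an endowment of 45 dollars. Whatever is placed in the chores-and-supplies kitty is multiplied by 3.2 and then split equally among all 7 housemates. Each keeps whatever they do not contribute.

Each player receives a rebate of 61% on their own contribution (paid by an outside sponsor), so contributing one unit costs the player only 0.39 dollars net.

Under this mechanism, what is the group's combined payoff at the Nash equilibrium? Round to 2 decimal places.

1200.15 dollars

With the mechanism, a contributed unit returns (3.2/7) / 0.39 = 1.1722 per unit of net cost to the contributor — now above 1 — so contributing fully is weakly dominant for every player.
At the Nash equilibrium everyone contributes 45. Group total payoff = 7 × (45 × 0.61 + 3.2 × 45) = 1200.15.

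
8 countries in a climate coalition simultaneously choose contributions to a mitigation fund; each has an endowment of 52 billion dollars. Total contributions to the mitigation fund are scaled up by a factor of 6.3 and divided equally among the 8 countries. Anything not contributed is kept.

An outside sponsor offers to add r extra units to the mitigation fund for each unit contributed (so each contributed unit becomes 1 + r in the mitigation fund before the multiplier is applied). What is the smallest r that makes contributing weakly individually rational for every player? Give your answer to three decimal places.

With matching at rate r, one contributed unit becomes (1 + r) in the mitigation fund and returns 6.3 × (1 + r) / 8 to the contributor.
Setting this equal to 1: 1 + r = 8/6.3 = 1.2698.
So the minimum matching rate is r = 1.2698 − 1 = 0.270.

0.270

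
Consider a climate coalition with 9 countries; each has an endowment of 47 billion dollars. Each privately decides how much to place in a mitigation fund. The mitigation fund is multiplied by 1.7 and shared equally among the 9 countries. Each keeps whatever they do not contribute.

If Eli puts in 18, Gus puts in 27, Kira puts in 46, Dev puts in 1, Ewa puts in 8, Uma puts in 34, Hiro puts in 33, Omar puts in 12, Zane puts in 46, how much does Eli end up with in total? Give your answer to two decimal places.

Total contributed: 18 + 27 + 46 + 1 + 8 + 34 + 33 + 12 + 46 = 225.
Each receives 1.7 × 225 / 9 = 42.50 from the mitigation fund.
Eli keeps 47 − 18 = 29, so Eli's payoff is 29 + 42.50 = 71.50.

71.50 billion dollars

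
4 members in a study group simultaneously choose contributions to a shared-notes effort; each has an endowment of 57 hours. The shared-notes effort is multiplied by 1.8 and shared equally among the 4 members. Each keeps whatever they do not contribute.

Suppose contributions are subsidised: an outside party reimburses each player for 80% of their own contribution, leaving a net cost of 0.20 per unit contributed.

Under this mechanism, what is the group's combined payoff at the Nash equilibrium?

With the mechanism, a contributed unit returns (1.8/4) / 0.20 = 2.2500 per unit of net cost to the contributor — now above 1 — so contributing fully is weakly dominant for every player.
So the Nash equilibrium is full contribution by all 4; the group earns 4 × (57 × 0.80 + 1.8 × 57) = 592.80.

592.80 hours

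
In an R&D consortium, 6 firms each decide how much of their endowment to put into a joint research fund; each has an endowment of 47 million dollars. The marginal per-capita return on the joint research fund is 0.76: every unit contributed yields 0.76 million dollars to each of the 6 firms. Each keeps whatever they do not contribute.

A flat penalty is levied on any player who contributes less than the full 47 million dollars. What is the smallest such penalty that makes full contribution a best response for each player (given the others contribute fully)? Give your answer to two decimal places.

11.28 million dollars

Given the others contribute fully, the best deviation is to contribute 0 (any partial contribution still incurs the fine and gives up units whose private return 0.76 is below 1).
Deviating from 47 to 0 saves 47 million dollars but forfeits the deviator's share of the drop in the joint research fund: 0.76 × 47 = 35.72.
So the deviation gain is 47 − 35.72 = 11.28, and the fine must be at least 11.28 million dollars to wipe it out.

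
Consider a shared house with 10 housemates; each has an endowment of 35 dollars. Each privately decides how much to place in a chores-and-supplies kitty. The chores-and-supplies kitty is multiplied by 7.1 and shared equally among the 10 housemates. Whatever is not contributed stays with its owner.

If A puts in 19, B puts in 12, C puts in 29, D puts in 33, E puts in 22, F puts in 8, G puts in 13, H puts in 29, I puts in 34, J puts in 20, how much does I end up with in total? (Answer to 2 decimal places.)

Total contributed: 19 + 12 + 29 + 33 + 22 + 8 + 13 + 29 + 34 + 20 = 219.
Each receives 7.1 × 219 / 10 = 155.49 from the chores-and-supplies kitty.
I keeps 35 − 34 = 1, so I's payoff is 1 + 155.49 = 156.49.

156.49 dollars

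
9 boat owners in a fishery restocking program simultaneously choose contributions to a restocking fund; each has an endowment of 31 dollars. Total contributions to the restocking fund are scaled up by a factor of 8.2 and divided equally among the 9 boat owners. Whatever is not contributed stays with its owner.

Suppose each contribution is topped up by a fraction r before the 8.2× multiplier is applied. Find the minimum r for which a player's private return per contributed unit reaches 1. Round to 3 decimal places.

With matching at rate r, one contributed unit becomes (1 + r) in the restocking fund and returns 8.2 × (1 + r) / 9 to the contributor.
Setting this equal to 1: 1 + r = 9/8.2 = 1.0976.
So the minimum matching rate is r = 1.0976 − 1 = 0.098.

0.098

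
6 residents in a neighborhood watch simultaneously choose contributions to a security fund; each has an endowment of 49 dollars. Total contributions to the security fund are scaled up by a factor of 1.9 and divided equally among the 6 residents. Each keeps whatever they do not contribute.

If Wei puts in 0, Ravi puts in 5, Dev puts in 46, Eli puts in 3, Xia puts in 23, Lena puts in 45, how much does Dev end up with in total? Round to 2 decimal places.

41.63 dollars

Total contributed: 0 + 5 + 46 + 3 + 23 + 45 = 122.
Each receives 1.9 × 122 / 6 = 38.63 from the security fund.
Dev keeps 49 − 46 = 3, so Dev's payoff is 3 + 38.63 = 41.63.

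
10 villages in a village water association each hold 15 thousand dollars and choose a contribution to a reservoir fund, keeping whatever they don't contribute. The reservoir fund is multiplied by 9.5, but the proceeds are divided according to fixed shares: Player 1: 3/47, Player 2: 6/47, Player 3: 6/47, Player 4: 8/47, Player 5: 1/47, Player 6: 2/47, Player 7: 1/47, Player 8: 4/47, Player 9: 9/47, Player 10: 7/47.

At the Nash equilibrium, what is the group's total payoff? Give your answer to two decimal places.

Each unit j contributes comes back to j as 9.5 × (j's share), so j prefers to contribute only if that share exceeds 1/9.5 = 0.1053; otherwise keeping the unit dominates.
Player 2, Player 3, Player 4, Player 9 and Player 10 clear that bar, contributing 15 each; the remaining 5 contribute 0. Total contributed: 75.
The reservoir fund pays out 9.5 × 75 = 712.50 in total (split across the unequal shares, but the aggregate is all that matters for the group sum).
The 5 free-riders keep 15 each, adding 75. Group total = 75 + 712.50 = 787.50.

787.50 thousand dollars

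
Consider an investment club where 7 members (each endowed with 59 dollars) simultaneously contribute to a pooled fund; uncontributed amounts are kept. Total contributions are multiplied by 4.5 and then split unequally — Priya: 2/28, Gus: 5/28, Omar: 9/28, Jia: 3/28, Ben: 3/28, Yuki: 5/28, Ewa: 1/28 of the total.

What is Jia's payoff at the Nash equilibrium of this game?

87.45 dollars

A player with share s gets back 4.5·s per unit contributed, so full contribution is dominant for anyone with s > 1/4.5 = 0.2222 and zero contribution is dominant for anyone below.
Omar alone (share 9/28) is above the threshold, contributing 59; the remaining 6 contribute 0. Total contributed: 59.
Jia keeps 59 and receives 4.5 × 59 × 3/28 = 28.45 from the pooled fund, for a payoff of 87.45.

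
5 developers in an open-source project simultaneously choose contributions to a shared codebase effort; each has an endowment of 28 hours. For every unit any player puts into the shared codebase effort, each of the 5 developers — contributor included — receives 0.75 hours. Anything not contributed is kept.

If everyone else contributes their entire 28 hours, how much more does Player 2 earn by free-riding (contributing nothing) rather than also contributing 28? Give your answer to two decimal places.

Switching from a contribution of 28 to 0 lets Player 2 keep an extra 28 hours, but lowers the shared codebase effort by 28, which costs Player 2 their own share of that drop: 0.75 × 28 = 21.00.
Net gain = 28 − 21.00 = 7.00. The private return per contributed unit (0.75) is below 1, so free-riding is indeed the best response regardless of what the others do.

7.00 hours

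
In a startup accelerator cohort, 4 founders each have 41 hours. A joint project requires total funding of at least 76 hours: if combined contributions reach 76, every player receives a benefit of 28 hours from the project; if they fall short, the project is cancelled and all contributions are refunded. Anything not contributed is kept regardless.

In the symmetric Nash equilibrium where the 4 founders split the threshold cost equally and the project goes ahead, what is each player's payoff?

50 hours

Equal share of the threshold: 76/4 = 19.
At this profile no one gains by cutting their contribution: any cut drops the total below 76, the project is cancelled, contributions are refunded, and the deviator ends with 41, which is less than 41 − 19 + 28 = 50. Contributing more than 19 just wastes the excess. So contributing exactly 19 is a best response.
Each player's payoff: 41 − 19 + 28 = 50.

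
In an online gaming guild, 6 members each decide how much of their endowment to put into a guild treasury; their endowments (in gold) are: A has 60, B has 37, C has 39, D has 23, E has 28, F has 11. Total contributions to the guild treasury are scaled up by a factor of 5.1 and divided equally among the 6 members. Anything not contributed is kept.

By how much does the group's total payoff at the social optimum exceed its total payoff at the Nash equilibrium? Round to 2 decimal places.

The private return per contributed unit is 5.1/6 = 0.8500 < 1 for every player regardless of endowment, so the Nash equilibrium is zero contribution and the group total is Σ E_j = 60 + 37 + 39 + 23 + 28 + 11 = 198.
Each contributed unit returns 5.100 to the group, so the social optimum is full contribution by everyone: group total = 5.100 × 198 = 1009.80.
Efficiency loss = (5.100 − 1) × 198 = 811.80.

811.80 gold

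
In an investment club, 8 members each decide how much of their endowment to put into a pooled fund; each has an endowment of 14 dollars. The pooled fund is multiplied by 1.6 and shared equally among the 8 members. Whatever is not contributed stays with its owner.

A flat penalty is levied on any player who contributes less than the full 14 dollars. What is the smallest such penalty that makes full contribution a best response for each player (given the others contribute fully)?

11.20 dollars

Given the others contribute fully, the best deviation is to contribute 0 (any partial contribution still incurs the fine and gives up units whose private return 0.2000 is below 1).
Deviating from 14 to 0 saves 14 dollars but forfeits the deviator's share of the drop in the pooled fund: 1.6/8 × 14 = 2.80.
So the deviation gain is 14 − 2.80 = 11.20, and the fine must be at least 11.20 dollars to wipe it out.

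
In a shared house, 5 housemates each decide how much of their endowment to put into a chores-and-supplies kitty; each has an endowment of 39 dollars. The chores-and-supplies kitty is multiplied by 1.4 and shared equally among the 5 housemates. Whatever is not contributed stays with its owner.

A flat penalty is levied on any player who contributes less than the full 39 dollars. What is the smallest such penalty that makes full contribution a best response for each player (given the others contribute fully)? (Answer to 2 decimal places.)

28.08 dollars

Given the others contribute fully, the best deviation is to contribute 0 (any partial contribution still incurs the fine and gives up units whose private return 0.2800 is below 1).
Deviating from 39 to 0 saves 39 dollars but forfeits the deviator's share of the drop in the chores-and-supplies kitty: 1.4/5 × 39 = 10.92.
So the deviation gain is 39 − 10.92 = 28.08, and the fine must be at least 28.08 dollars to wipe it out.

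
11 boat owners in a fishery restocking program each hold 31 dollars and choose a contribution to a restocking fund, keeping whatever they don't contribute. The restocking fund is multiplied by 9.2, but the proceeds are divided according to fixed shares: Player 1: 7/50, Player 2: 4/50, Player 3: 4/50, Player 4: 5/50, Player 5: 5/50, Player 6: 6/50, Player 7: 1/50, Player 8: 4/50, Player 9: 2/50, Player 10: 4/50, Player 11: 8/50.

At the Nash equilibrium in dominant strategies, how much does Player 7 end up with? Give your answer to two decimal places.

For player j, contributing a unit is worthwhile iff 9.2 × (j's share) ≥ 1, i.e. iff j's share is at least 0.1087.
Player 1, Player 6 and Player 11 are above the threshold, contributing 31 each; the remaining 8 contribute 0. Total contributed: 93.
Player 7 keeps 31 and receives 9.2 × 93 × 1/50 = 17.11 from the restocking fund, for a payoff of 48.11.

48.11 dollars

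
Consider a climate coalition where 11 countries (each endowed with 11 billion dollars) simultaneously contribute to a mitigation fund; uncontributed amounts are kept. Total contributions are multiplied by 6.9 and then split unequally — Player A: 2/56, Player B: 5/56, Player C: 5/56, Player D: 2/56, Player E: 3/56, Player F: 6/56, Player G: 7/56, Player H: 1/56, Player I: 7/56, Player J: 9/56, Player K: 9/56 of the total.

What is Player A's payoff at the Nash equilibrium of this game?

For player j, contributing a unit is worthwhile iff 6.9 × (j's share) ≥ 1, i.e. iff j's share is at least 0.1449.
The shares above 0.1449 belong to Player J and Player K, contributing 11 each; the remaining 9 contribute 0. Total contributed: 22.
Player A keeps 11 and receives 6.9 × 22 × 2/56 = 5.42 from the mitigation fund, for a payoff of 16.42.

16.42 billion dollars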